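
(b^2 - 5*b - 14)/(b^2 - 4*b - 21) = (b + 2)/(b + 3)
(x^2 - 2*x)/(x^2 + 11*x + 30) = x*(x - 2)/(x^2 + 11*x + 30)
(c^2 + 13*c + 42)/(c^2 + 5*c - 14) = (c + 6)/(c - 2)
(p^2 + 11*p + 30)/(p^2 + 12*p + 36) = (p + 5)/(p + 6)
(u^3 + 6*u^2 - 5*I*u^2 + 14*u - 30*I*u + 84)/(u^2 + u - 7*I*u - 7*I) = (u^2 + 2*u*(3 + I) + 12*I)/(u + 1)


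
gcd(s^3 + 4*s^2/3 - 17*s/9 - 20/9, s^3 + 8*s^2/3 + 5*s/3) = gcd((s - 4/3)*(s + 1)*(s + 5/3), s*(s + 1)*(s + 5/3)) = s^2 + 8*s/3 + 5/3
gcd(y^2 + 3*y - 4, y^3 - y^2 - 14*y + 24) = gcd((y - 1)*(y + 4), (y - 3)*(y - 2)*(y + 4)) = y + 4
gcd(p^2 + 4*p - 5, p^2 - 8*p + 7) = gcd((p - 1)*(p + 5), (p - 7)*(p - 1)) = p - 1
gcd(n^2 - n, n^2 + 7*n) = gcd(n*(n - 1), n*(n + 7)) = n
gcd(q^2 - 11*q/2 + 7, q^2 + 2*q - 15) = 1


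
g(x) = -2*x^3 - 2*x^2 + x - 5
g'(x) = -6*x^2 - 4*x + 1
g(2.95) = -70.80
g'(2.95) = -63.02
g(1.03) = -8.28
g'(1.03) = -9.49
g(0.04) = -4.96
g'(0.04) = 0.83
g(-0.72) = -6.01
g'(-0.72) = 0.77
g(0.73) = -6.11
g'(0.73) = -5.12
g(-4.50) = 132.25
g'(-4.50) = -102.50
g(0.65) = -5.74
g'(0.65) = -4.14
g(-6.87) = 542.22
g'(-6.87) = -254.70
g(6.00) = -503.00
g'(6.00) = -239.00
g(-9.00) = 1282.00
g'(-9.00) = -449.00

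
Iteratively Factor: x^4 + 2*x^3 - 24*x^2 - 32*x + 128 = (x + 4)*(x^3 - 2*x^2 - 16*x + 32) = (x - 2)*(x + 4)*(x^2 - 16) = (x - 2)*(x + 4)^2*(x - 4)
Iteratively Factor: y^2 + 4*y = (y + 4)*(y)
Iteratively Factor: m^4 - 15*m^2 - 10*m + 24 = (m - 1)*(m^3 + m^2 - 14*m - 24) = (m - 4)*(m - 1)*(m^2 + 5*m + 6) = (m - 4)*(m - 1)*(m + 2)*(m + 3)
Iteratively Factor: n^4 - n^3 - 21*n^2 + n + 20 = (n + 1)*(n^3 - 2*n^2 - 19*n + 20) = (n - 1)*(n + 1)*(n^2 - n - 20) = (n - 5)*(n - 1)*(n + 1)*(n + 4)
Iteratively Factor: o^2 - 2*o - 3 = (o - 3)*(o + 1)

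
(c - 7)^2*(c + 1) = c^3 - 13*c^2 + 35*c + 49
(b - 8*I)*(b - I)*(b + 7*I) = b^3 - 2*I*b^2 + 55*b - 56*I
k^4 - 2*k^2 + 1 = (k - 1)^2*(k + 1)^2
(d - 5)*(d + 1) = d^2 - 4*d - 5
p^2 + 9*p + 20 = (p + 4)*(p + 5)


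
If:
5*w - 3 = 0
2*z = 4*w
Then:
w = 3/5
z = 6/5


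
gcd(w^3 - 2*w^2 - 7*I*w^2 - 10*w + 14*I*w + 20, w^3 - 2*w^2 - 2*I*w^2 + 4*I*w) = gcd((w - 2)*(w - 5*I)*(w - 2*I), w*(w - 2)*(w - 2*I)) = w^2 + w*(-2 - 2*I) + 4*I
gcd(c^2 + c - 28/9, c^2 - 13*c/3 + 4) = c - 4/3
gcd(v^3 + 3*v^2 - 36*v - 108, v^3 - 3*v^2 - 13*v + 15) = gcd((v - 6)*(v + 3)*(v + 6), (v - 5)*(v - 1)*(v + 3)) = v + 3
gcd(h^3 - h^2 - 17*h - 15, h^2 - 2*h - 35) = 1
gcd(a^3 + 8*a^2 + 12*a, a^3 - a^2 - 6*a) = a^2 + 2*a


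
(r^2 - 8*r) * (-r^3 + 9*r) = -r^5 + 8*r^4 + 9*r^3 - 72*r^2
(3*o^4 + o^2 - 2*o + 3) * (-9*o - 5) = -27*o^5 - 15*o^4 - 9*o^3 + 13*o^2 - 17*o - 15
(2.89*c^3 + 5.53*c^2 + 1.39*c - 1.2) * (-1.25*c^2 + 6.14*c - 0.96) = -3.6125*c^5 + 10.8321*c^4 + 29.4423*c^3 + 4.7258*c^2 - 8.7024*c + 1.152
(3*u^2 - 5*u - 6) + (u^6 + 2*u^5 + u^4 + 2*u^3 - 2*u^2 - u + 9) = u^6 + 2*u^5 + u^4 + 2*u^3 + u^2 - 6*u + 3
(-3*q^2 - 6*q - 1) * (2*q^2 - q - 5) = -6*q^4 - 9*q^3 + 19*q^2 + 31*q + 5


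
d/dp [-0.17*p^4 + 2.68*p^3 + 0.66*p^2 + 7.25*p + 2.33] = -0.68*p^3 + 8.04*p^2 + 1.32*p + 7.25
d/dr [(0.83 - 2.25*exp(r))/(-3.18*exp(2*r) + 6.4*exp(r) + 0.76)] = (-7.155*exp(2*r) + 5.2788*exp(r) - 7.022)*exp(r)/(10.1124*exp(4*r) - 40.704*exp(3*r) + 36.1264*exp(2*r) + 9.728*exp(r) + 0.5776)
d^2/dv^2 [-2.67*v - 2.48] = 0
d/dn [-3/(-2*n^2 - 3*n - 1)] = 3*(-4*n - 3)/(2*n^2 + 3*n + 1)^2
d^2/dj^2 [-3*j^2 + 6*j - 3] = -6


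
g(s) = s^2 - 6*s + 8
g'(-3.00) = -12.00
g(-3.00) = 35.00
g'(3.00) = 0.00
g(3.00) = -1.00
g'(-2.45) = -10.90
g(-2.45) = 28.70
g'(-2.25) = -10.50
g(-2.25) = 26.56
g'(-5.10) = -16.20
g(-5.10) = 64.61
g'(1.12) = -3.76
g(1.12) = 2.53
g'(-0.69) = -7.38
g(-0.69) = 12.62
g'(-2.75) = -11.50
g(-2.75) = 32.06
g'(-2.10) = -10.20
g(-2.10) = 25.01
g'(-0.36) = -6.72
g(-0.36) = 10.29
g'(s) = 2*s - 6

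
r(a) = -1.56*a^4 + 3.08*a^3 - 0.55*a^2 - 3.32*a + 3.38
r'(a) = -6.24*a^3 + 9.24*a^2 - 1.1*a - 3.32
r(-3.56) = -381.30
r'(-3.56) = 399.24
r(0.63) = 1.59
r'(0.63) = -1.91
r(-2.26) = -68.18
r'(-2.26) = 118.39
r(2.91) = -46.91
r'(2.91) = -82.04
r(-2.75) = -144.92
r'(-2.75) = 199.36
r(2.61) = -26.66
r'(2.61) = -54.19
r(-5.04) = -1394.75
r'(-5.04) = 1035.80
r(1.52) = -0.45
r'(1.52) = -5.56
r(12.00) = -27141.58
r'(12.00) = -9468.68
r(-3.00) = -201.13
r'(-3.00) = 251.62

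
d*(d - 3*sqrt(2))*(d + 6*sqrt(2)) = d^3 + 3*sqrt(2)*d^2 - 36*d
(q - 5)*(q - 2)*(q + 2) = q^3 - 5*q^2 - 4*q + 20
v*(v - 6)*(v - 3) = v^3 - 9*v^2 + 18*v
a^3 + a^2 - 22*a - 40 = (a - 5)*(a + 2)*(a + 4)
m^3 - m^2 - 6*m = m*(m - 3)*(m + 2)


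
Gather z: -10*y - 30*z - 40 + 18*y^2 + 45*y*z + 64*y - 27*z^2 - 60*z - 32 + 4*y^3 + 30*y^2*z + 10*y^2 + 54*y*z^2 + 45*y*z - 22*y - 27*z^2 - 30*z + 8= 4*y^3 + 28*y^2 + 32*y + z^2*(54*y - 54) + z*(30*y^2 + 90*y - 120) - 64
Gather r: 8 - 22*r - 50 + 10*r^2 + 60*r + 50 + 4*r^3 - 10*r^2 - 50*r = 4*r^3 - 12*r + 8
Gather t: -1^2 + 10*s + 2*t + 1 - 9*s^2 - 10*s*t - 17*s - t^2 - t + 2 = -9*s^2 - 7*s - t^2 + t*(1 - 10*s) + 2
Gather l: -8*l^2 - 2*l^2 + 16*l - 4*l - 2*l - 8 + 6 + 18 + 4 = -10*l^2 + 10*l + 20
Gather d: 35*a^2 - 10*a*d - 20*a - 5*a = 35*a^2 - 10*a*d - 25*a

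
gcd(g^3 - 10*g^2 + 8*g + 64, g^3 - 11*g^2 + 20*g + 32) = g^2 - 12*g + 32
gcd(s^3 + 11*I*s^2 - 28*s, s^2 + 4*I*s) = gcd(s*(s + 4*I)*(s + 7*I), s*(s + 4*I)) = s^2 + 4*I*s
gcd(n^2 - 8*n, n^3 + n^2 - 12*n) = n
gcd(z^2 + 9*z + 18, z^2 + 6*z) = z + 6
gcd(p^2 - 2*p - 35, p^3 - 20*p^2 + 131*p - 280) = p - 7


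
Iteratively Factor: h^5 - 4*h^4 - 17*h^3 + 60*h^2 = (h - 3)*(h^4 - h^3 - 20*h^2) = (h - 5)*(h - 3)*(h^3 + 4*h^2) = h*(h - 5)*(h - 3)*(h^2 + 4*h) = h^2*(h - 5)*(h - 3)*(h + 4)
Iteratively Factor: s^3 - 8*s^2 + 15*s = (s - 5)*(s^2 - 3*s) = s*(s - 5)*(s - 3)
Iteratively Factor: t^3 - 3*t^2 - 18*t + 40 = (t + 4)*(t^2 - 7*t + 10) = (t - 5)*(t + 4)*(t - 2)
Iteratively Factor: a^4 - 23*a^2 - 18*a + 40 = (a - 1)*(a^3 + a^2 - 22*a - 40) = (a - 1)*(a + 2)*(a^2 - a - 20) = (a - 5)*(a - 1)*(a + 2)*(a + 4)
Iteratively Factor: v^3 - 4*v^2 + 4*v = (v - 2)*(v^2 - 2*v) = (v - 2)^2*(v)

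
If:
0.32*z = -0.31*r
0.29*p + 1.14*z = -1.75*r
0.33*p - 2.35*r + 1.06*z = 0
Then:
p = 0.00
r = 0.00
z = 0.00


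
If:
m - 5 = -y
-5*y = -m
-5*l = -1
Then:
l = 1/5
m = 25/6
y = 5/6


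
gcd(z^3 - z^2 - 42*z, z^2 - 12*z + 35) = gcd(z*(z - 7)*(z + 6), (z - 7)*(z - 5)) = z - 7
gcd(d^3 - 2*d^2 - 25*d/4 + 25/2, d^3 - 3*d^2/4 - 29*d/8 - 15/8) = d - 5/2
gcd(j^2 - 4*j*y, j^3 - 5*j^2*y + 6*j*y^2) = j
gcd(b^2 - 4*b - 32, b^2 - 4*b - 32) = b^2 - 4*b - 32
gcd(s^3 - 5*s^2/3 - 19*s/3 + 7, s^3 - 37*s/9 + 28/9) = s^2 + 4*s/3 - 7/3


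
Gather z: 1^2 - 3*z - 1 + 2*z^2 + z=2*z^2 - 2*z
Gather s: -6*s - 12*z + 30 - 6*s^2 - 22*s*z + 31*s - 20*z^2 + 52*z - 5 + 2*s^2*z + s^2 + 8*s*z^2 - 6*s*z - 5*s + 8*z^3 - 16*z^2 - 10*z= s^2*(2*z - 5) + s*(8*z^2 - 28*z + 20) + 8*z^3 - 36*z^2 + 30*z + 25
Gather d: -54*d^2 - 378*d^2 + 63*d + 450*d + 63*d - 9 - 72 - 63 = -432*d^2 + 576*d - 144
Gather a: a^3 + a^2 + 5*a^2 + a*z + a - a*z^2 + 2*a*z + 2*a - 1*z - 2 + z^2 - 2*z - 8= a^3 + 6*a^2 + a*(-z^2 + 3*z + 3) + z^2 - 3*z - 10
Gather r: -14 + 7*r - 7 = 7*r - 21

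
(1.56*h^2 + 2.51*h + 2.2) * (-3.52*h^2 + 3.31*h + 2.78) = -5.4912*h^4 - 3.6716*h^3 + 4.9009*h^2 + 14.2598*h + 6.116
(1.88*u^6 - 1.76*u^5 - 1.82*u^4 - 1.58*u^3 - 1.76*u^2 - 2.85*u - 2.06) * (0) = 0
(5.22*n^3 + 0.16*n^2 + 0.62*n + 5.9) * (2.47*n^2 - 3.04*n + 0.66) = 12.8934*n^5 - 15.4736*n^4 + 4.4902*n^3 + 12.7938*n^2 - 17.5268*n + 3.894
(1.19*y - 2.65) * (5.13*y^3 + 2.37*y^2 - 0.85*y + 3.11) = 6.1047*y^4 - 10.7742*y^3 - 7.292*y^2 + 5.9534*y - 8.2415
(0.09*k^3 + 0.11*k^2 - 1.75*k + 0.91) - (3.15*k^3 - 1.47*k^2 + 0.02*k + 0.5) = -3.06*k^3 + 1.58*k^2 - 1.77*k + 0.41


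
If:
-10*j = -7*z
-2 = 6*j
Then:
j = -1/3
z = -10/21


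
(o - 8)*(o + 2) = o^2 - 6*o - 16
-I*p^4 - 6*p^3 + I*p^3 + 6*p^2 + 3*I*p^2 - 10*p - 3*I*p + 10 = (p - 5*I)*(p - 2*I)*(p + I)*(-I*p + I)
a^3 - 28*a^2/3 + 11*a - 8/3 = (a - 8)*(a - 1)*(a - 1/3)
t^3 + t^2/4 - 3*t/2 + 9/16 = (t - 3/4)*(t - 1/2)*(t + 3/2)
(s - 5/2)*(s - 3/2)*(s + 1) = s^3 - 3*s^2 - s/4 + 15/4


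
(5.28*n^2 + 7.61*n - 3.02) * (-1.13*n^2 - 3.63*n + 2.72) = -5.9664*n^4 - 27.7657*n^3 - 9.8501*n^2 + 31.6618*n - 8.2144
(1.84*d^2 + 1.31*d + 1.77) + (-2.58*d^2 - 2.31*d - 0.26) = -0.74*d^2 - 1.0*d + 1.51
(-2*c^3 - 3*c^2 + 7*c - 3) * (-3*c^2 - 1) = 6*c^5 + 9*c^4 - 19*c^3 + 12*c^2 - 7*c + 3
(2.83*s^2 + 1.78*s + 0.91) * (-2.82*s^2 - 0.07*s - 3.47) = -7.9806*s^4 - 5.2177*s^3 - 12.5109*s^2 - 6.2403*s - 3.1577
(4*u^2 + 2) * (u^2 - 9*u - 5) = 4*u^4 - 36*u^3 - 18*u^2 - 18*u - 10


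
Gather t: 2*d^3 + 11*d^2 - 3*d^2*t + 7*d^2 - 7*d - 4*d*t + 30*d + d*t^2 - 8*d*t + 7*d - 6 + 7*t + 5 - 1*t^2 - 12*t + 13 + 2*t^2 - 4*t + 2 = 2*d^3 + 18*d^2 + 30*d + t^2*(d + 1) + t*(-3*d^2 - 12*d - 9) + 14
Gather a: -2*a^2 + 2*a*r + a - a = -2*a^2 + 2*a*r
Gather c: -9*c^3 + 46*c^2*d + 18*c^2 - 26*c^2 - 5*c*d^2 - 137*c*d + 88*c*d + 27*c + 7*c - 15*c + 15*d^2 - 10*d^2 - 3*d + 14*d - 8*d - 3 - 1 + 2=-9*c^3 + c^2*(46*d - 8) + c*(-5*d^2 - 49*d + 19) + 5*d^2 + 3*d - 2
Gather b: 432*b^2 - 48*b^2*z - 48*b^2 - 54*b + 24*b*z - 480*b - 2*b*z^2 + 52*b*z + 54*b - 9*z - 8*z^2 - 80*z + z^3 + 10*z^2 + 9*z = b^2*(384 - 48*z) + b*(-2*z^2 + 76*z - 480) + z^3 + 2*z^2 - 80*z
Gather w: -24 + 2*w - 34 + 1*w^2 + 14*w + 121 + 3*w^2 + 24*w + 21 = 4*w^2 + 40*w + 84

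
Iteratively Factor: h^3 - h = (h - 1)*(h^2 + h) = h*(h - 1)*(h + 1)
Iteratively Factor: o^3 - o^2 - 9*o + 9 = (o + 3)*(o^2 - 4*o + 3) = (o - 1)*(o + 3)*(o - 3)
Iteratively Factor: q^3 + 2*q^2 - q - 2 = (q + 2)*(q^2 - 1) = (q + 1)*(q + 2)*(q - 1)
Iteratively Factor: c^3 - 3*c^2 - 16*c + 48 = (c + 4)*(c^2 - 7*c + 12) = (c - 4)*(c + 4)*(c - 3)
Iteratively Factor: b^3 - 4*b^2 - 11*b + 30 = (b + 3)*(b^2 - 7*b + 10) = (b - 2)*(b + 3)*(b - 5)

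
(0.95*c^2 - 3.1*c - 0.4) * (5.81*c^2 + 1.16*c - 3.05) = 5.5195*c^4 - 16.909*c^3 - 8.8175*c^2 + 8.991*c + 1.22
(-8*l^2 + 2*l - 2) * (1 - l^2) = 8*l^4 - 2*l^3 - 6*l^2 + 2*l - 2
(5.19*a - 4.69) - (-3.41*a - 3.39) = 8.6*a - 1.3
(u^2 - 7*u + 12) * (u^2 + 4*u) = u^4 - 3*u^3 - 16*u^2 + 48*u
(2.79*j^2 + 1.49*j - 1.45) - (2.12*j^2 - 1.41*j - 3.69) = 0.67*j^2 + 2.9*j + 2.24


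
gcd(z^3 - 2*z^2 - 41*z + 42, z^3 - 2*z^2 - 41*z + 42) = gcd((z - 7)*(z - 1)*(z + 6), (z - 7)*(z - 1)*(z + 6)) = z^3 - 2*z^2 - 41*z + 42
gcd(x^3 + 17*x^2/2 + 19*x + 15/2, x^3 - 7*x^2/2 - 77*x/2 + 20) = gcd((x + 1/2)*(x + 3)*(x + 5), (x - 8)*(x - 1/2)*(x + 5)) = x + 5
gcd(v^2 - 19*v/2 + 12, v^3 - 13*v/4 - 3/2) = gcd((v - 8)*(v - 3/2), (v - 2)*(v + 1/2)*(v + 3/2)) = 1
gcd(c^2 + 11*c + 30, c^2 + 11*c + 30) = c^2 + 11*c + 30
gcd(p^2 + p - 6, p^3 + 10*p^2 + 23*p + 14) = 1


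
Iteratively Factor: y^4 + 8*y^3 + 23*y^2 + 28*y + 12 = (y + 2)*(y^3 + 6*y^2 + 11*y + 6) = (y + 2)*(y + 3)*(y^2 + 3*y + 2) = (y + 1)*(y + 2)*(y + 3)*(y + 2)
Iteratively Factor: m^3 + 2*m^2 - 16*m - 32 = (m - 4)*(m^2 + 6*m + 8) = (m - 4)*(m + 2)*(m + 4)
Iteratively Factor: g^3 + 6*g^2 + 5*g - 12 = (g + 3)*(g^2 + 3*g - 4) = (g + 3)*(g + 4)*(g - 1)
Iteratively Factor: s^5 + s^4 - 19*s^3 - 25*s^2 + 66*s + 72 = (s - 2)*(s^4 + 3*s^3 - 13*s^2 - 51*s - 36) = (s - 2)*(s + 3)*(s^3 - 13*s - 12) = (s - 2)*(s + 3)^2*(s^2 - 3*s - 4) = (s - 2)*(s + 1)*(s + 3)^2*(s - 4)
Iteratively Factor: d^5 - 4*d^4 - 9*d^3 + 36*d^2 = (d - 4)*(d^4 - 9*d^2) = d*(d - 4)*(d^3 - 9*d) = d^2*(d - 4)*(d^2 - 9) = d^2*(d - 4)*(d + 3)*(d - 3)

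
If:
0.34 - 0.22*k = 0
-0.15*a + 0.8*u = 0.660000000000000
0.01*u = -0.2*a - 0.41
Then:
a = -2.07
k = 1.55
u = 0.44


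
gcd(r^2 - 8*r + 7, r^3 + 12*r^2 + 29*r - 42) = r - 1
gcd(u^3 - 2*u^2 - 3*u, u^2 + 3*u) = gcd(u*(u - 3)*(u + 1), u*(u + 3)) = u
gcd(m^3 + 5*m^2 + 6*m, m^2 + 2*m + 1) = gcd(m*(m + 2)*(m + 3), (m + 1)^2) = 1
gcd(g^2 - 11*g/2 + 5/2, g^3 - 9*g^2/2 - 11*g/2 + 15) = g - 5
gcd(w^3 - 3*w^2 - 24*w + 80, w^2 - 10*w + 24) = w - 4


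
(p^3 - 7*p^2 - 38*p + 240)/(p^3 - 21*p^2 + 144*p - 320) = (p + 6)/(p - 8)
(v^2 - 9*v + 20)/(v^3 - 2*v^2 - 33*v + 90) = (v - 4)/(v^2 + 3*v - 18)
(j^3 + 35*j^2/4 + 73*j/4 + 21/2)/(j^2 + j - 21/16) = 4*(j^2 + 7*j + 6)/(4*j - 3)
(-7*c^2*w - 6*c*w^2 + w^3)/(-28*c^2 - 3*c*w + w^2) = w*(c + w)/(4*c + w)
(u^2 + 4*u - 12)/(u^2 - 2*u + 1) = (u^2 + 4*u - 12)/(u^2 - 2*u + 1)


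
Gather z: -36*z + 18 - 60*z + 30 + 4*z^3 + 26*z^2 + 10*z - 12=4*z^3 + 26*z^2 - 86*z + 36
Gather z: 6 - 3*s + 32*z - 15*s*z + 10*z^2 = -3*s + 10*z^2 + z*(32 - 15*s) + 6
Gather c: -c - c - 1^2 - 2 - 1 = -2*c - 4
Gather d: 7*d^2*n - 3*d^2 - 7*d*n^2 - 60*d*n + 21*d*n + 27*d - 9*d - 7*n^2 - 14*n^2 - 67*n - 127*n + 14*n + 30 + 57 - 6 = d^2*(7*n - 3) + d*(-7*n^2 - 39*n + 18) - 21*n^2 - 180*n + 81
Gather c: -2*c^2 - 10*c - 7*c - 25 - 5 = -2*c^2 - 17*c - 30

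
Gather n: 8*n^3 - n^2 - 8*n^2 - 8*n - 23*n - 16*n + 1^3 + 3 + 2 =8*n^3 - 9*n^2 - 47*n + 6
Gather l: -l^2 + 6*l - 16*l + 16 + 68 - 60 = -l^2 - 10*l + 24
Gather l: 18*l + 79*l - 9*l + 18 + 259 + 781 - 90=88*l + 968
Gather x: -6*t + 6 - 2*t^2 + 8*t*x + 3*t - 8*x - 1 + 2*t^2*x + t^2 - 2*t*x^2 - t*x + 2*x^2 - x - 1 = -t^2 - 3*t + x^2*(2 - 2*t) + x*(2*t^2 + 7*t - 9) + 4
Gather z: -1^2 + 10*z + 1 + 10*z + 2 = 20*z + 2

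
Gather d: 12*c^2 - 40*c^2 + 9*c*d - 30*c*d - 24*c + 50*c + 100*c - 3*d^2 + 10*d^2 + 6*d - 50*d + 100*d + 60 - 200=-28*c^2 + 126*c + 7*d^2 + d*(56 - 21*c) - 140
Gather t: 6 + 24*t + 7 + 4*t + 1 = 28*t + 14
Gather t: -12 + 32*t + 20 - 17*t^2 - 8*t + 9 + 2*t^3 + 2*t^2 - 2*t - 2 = 2*t^3 - 15*t^2 + 22*t + 15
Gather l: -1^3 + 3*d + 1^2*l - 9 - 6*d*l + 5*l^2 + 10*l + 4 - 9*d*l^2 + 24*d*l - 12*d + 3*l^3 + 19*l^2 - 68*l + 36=-9*d + 3*l^3 + l^2*(24 - 9*d) + l*(18*d - 57) + 30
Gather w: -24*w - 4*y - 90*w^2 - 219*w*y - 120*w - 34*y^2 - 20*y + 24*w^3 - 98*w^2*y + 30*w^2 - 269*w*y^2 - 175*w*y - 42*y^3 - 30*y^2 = 24*w^3 + w^2*(-98*y - 60) + w*(-269*y^2 - 394*y - 144) - 42*y^3 - 64*y^2 - 24*y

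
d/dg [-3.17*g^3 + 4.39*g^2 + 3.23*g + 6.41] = -9.51*g^2 + 8.78*g + 3.23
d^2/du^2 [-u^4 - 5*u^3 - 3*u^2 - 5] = -12*u^2 - 30*u - 6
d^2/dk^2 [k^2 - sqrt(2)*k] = 2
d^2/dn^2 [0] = 0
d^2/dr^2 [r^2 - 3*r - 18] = 2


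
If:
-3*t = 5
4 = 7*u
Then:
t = -5/3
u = 4/7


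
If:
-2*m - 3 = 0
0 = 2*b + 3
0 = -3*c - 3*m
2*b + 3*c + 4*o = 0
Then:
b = -3/2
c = 3/2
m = -3/2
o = -3/8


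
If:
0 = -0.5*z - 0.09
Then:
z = -0.18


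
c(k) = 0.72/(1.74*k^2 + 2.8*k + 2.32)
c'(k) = 0.72*(-3.48*k - 2.8)/(1.74*k^2 + 2.8*k + 2.32)^2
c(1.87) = 0.05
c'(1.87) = -0.04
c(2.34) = 0.04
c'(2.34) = -0.02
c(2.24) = 0.04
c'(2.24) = -0.03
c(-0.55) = 0.55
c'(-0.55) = -0.37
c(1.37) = 0.08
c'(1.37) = -0.06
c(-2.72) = 0.10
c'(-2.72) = 0.08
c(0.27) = 0.22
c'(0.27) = -0.26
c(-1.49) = 0.36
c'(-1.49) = 0.42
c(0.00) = 0.31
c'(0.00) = -0.37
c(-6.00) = 0.01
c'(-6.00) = 0.01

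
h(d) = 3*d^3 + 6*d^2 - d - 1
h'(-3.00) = 44.00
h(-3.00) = -25.00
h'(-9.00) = 620.00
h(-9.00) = -1693.00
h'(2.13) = 65.39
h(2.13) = 53.08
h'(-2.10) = 13.49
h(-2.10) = -0.22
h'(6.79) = 495.42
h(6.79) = 1207.98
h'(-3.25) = 55.06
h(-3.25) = -37.36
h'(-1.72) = 4.99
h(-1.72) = 3.21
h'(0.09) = 0.15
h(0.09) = -1.04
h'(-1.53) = 1.71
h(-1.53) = 3.83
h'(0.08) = 0.02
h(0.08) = -1.04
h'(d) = 9*d^2 + 12*d - 1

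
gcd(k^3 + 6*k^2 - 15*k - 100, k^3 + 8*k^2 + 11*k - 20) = k + 5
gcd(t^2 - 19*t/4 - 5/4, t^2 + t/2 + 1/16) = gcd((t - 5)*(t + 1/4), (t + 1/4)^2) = t + 1/4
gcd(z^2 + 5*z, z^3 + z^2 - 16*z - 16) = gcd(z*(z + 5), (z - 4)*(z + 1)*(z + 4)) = 1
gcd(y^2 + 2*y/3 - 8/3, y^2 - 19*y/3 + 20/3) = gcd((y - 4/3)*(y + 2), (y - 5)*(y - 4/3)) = y - 4/3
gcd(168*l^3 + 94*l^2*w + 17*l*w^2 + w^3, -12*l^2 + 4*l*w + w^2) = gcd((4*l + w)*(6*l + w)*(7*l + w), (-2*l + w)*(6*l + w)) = 6*l + w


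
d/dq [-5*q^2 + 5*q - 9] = 5 - 10*q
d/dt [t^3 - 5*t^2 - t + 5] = 3*t^2 - 10*t - 1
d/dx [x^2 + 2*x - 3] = 2*x + 2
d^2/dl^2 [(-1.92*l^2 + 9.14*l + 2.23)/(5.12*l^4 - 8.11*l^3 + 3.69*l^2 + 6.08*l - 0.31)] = (-301.989888*l^8 + 3353.542656*l^7 - 5083.20704*l^6 + 2582.34702*l^5 - 1471.040784*l^4 + 804.057427999999*l^3 - 724.01907*l^2 + 329.275794*l + 204.057058)/(134.217728*l^12 - 637.796352*l^11 + 1300.452864*l^10 - 974.584723*l^9 - 601.905285*l^8 + 1634.845887*l^7 - 569.95818*l^6 - 653.27373*l^5 + 489.745539*l^4 + 180.688127*l^3 - 33.314925*l^2 + 1.752864*l - 0.029791)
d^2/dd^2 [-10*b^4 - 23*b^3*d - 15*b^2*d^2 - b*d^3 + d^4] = -30*b^2 - 6*b*d + 12*d^2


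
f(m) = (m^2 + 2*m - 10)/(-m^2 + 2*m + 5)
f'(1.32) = 0.68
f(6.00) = -2.00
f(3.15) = 4.52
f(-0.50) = -2.87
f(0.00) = -2.00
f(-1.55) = 21.29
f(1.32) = -0.95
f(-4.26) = 0.02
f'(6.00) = 0.32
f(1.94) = -0.46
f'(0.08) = 1.10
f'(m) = (2*m - 2)*(m^2 + 2*m - 10)/(-m^2 + 2*m + 5)^2 + (2*m + 2)/(-m^2 + 2*m + 5) = 2*(2*m^2 - 5*m + 15)/(m^4 - 4*m^3 - 6*m^2 + 20*m + 25)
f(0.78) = -1.32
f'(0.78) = 0.70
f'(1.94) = 0.98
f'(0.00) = 1.20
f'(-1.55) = 218.25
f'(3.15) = 20.13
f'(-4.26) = 0.31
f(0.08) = -1.91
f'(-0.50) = 2.56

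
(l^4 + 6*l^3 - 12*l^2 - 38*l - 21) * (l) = l^5 + 6*l^4 - 12*l^3 - 38*l^2 - 21*l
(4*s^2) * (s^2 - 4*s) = 4*s^4 - 16*s^3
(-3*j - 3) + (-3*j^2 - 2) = -3*j^2 - 3*j - 5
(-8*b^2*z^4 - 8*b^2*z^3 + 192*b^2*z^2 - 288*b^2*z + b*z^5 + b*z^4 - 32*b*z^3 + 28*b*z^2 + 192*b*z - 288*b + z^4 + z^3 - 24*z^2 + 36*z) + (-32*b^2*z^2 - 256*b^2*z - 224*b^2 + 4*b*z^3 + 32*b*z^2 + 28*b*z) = -8*b^2*z^4 - 8*b^2*z^3 + 160*b^2*z^2 - 544*b^2*z - 224*b^2 + b*z^5 + b*z^4 - 28*b*z^3 + 60*b*z^2 + 220*b*z - 288*b + z^4 + z^3 - 24*z^2 + 36*z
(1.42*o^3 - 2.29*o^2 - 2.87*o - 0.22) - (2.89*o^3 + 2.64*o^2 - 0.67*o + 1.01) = -1.47*o^3 - 4.93*o^2 - 2.2*o - 1.23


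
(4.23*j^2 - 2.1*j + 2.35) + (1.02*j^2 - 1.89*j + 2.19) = 5.25*j^2 - 3.99*j + 4.54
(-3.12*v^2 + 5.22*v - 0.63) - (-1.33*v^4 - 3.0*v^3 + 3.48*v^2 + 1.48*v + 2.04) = 1.33*v^4 + 3.0*v^3 - 6.6*v^2 + 3.74*v - 2.67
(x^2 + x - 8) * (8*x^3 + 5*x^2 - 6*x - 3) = 8*x^5 + 13*x^4 - 65*x^3 - 49*x^2 + 45*x + 24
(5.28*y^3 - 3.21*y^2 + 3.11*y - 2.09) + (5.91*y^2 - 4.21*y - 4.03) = 5.28*y^3 + 2.7*y^2 - 1.1*y - 6.12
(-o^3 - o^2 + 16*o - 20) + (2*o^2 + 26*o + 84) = -o^3 + o^2 + 42*o + 64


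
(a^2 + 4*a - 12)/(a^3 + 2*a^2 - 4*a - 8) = (a + 6)/(a^2 + 4*a + 4)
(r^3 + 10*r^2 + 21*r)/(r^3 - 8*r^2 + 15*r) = (r^2 + 10*r + 21)/(r^2 - 8*r + 15)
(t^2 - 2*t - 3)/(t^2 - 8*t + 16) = (t^2 - 2*t - 3)/(t^2 - 8*t + 16)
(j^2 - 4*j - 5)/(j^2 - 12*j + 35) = (j + 1)/(j - 7)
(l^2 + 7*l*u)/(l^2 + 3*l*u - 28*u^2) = l/(l - 4*u)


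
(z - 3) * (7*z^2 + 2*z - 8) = 7*z^3 - 19*z^2 - 14*z + 24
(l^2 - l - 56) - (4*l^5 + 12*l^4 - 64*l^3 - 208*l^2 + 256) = -4*l^5 - 12*l^4 + 64*l^3 + 209*l^2 - l - 312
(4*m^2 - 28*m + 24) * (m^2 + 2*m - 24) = 4*m^4 - 20*m^3 - 128*m^2 + 720*m - 576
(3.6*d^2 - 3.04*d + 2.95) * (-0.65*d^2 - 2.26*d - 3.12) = -2.34*d^4 - 6.16*d^3 - 6.2791*d^2 + 2.8178*d - 9.204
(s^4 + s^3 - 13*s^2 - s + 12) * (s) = s^5 + s^4 - 13*s^3 - s^2 + 12*s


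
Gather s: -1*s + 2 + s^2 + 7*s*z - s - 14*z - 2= s^2 + s*(7*z - 2) - 14*z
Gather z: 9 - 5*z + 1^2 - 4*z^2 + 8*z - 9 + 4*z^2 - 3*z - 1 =0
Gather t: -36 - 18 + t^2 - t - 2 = t^2 - t - 56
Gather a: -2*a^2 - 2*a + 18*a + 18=-2*a^2 + 16*a + 18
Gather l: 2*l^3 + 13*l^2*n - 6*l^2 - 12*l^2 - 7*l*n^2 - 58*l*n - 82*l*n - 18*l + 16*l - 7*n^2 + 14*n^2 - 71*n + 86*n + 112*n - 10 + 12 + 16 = 2*l^3 + l^2*(13*n - 18) + l*(-7*n^2 - 140*n - 2) + 7*n^2 + 127*n + 18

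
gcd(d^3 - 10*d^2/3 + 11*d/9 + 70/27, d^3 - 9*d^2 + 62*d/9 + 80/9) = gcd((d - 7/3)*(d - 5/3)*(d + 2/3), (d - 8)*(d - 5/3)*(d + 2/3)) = d^2 - d - 10/9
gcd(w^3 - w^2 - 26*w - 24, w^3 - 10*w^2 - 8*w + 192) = w^2 - 2*w - 24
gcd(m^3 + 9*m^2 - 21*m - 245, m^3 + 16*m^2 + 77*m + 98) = m^2 + 14*m + 49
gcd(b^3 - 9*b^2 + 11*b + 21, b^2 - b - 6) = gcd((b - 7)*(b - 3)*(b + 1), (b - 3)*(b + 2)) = b - 3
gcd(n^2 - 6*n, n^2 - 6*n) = n^2 - 6*n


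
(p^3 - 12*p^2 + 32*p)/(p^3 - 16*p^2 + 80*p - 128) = p/(p - 4)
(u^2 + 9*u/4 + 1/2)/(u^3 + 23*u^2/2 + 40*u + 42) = (4*u + 1)/(2*(2*u^2 + 19*u + 42))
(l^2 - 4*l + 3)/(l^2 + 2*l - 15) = (l - 1)/(l + 5)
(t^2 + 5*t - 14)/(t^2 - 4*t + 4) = (t + 7)/(t - 2)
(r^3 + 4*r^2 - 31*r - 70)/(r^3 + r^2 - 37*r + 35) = (r + 2)/(r - 1)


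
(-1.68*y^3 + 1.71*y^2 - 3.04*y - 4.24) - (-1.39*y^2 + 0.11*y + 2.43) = -1.68*y^3 + 3.1*y^2 - 3.15*y - 6.67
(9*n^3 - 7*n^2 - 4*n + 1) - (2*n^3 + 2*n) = 7*n^3 - 7*n^2 - 6*n + 1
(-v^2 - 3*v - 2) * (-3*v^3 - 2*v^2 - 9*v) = 3*v^5 + 11*v^4 + 21*v^3 + 31*v^2 + 18*v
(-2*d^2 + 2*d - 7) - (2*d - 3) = -2*d^2 - 4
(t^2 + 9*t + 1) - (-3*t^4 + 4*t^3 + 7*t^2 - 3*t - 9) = 3*t^4 - 4*t^3 - 6*t^2 + 12*t + 10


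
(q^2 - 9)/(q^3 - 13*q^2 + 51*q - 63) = (q + 3)/(q^2 - 10*q + 21)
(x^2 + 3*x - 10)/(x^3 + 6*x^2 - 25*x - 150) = (x - 2)/(x^2 + x - 30)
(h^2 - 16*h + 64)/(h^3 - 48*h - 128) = (h - 8)/(h^2 + 8*h + 16)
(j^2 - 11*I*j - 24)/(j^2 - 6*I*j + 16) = (j - 3*I)/(j + 2*I)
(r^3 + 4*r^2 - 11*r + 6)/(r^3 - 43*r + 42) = (r^2 + 5*r - 6)/(r^2 + r - 42)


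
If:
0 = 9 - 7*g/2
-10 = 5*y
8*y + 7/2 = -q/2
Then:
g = 18/7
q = 25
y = -2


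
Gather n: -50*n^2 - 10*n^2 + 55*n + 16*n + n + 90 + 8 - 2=-60*n^2 + 72*n + 96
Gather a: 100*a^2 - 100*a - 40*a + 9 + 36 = 100*a^2 - 140*a + 45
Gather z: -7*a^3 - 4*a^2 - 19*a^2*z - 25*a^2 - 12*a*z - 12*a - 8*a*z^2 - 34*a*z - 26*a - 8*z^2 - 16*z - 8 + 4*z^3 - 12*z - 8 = -7*a^3 - 29*a^2 - 38*a + 4*z^3 + z^2*(-8*a - 8) + z*(-19*a^2 - 46*a - 28) - 16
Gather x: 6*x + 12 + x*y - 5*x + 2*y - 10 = x*(y + 1) + 2*y + 2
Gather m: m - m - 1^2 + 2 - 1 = 0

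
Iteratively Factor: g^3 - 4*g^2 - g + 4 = (g - 4)*(g^2 - 1) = (g - 4)*(g - 1)*(g + 1)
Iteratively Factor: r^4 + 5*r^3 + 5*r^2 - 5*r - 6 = (r + 1)*(r^3 + 4*r^2 + r - 6) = (r + 1)*(r + 2)*(r^2 + 2*r - 3) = (r + 1)*(r + 2)*(r + 3)*(r - 1)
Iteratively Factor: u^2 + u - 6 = (u + 3)*(u - 2)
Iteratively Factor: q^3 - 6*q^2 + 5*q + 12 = (q + 1)*(q^2 - 7*q + 12) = (q - 3)*(q + 1)*(q - 4)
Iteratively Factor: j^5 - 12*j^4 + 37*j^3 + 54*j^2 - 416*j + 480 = (j - 4)*(j^4 - 8*j^3 + 5*j^2 + 74*j - 120) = (j - 5)*(j - 4)*(j^3 - 3*j^2 - 10*j + 24) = (j - 5)*(j - 4)*(j - 2)*(j^2 - j - 12) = (j - 5)*(j - 4)*(j - 2)*(j + 3)*(j - 4)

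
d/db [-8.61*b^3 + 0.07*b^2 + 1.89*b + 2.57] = -25.83*b^2 + 0.14*b + 1.89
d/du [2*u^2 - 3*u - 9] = 4*u - 3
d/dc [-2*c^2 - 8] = -4*c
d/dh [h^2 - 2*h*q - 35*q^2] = 2*h - 2*q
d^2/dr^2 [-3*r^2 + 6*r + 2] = -6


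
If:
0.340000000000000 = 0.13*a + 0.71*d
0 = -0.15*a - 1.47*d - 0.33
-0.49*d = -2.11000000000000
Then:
No Solution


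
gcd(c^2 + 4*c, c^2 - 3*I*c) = c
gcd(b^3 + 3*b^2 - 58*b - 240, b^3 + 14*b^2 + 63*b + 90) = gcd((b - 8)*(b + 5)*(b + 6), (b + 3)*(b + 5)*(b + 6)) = b^2 + 11*b + 30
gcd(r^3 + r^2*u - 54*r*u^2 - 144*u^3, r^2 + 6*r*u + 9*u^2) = r + 3*u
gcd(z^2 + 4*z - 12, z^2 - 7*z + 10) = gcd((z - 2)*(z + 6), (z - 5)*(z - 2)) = z - 2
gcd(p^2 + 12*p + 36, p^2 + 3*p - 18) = p + 6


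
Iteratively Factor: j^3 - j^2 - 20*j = (j)*(j^2 - j - 20) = j*(j - 5)*(j + 4)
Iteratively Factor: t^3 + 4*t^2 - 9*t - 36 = (t + 4)*(t^2 - 9) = (t - 3)*(t + 4)*(t + 3)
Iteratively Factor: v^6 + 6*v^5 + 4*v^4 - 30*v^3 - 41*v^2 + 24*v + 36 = (v + 3)*(v^5 + 3*v^4 - 5*v^3 - 15*v^2 + 4*v + 12) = (v - 2)*(v + 3)*(v^4 + 5*v^3 + 5*v^2 - 5*v - 6) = (v - 2)*(v + 3)^2*(v^3 + 2*v^2 - v - 2) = (v - 2)*(v + 1)*(v + 3)^2*(v^2 + v - 2) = (v - 2)*(v - 1)*(v + 1)*(v + 3)^2*(v + 2)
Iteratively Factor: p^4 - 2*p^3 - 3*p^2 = (p + 1)*(p^3 - 3*p^2) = (p - 3)*(p + 1)*(p^2) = p*(p - 3)*(p + 1)*(p)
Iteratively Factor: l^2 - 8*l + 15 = (l - 3)*(l - 5)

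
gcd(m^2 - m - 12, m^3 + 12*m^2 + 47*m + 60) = m + 3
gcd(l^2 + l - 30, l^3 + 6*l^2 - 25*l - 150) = l^2 + l - 30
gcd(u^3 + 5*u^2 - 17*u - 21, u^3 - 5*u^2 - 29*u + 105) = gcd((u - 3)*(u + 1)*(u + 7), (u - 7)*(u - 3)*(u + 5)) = u - 3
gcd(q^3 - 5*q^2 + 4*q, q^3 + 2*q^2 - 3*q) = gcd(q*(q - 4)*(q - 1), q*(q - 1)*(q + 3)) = q^2 - q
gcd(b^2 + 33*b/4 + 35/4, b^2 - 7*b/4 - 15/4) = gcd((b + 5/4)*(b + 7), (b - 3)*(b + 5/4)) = b + 5/4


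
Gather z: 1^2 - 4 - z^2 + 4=1 - z^2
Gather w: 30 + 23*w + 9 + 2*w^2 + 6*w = 2*w^2 + 29*w + 39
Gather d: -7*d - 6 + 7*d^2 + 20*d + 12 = 7*d^2 + 13*d + 6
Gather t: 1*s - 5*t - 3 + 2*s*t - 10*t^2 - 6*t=s - 10*t^2 + t*(2*s - 11) - 3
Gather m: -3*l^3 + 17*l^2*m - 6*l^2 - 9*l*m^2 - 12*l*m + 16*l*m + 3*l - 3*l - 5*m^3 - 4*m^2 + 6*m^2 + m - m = -3*l^3 - 6*l^2 - 5*m^3 + m^2*(2 - 9*l) + m*(17*l^2 + 4*l)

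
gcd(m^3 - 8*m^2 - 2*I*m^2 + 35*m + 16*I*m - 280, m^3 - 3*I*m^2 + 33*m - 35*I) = m^2 - 2*I*m + 35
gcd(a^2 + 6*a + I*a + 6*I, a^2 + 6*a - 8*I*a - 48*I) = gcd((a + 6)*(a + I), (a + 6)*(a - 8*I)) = a + 6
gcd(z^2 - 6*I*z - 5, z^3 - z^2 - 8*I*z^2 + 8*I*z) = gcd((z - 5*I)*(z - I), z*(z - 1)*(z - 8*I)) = 1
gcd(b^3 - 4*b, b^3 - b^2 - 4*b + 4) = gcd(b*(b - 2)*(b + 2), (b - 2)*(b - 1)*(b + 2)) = b^2 - 4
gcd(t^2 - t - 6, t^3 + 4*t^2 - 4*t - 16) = t + 2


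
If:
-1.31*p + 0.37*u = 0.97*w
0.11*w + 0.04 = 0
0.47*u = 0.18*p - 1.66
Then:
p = -0.82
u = -3.84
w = -0.36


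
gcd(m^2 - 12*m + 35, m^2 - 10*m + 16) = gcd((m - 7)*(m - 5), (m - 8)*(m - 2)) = 1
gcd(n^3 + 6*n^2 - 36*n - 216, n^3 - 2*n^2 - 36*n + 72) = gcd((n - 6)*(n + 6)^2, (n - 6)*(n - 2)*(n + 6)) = n^2 - 36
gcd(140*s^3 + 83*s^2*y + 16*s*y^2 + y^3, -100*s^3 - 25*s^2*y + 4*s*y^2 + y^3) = 20*s^2 + 9*s*y + y^2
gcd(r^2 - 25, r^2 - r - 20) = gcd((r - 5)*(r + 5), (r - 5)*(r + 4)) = r - 5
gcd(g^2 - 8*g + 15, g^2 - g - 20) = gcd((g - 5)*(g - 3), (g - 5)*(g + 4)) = g - 5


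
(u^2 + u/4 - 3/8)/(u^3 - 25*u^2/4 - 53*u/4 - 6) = (u - 1/2)/(u^2 - 7*u - 8)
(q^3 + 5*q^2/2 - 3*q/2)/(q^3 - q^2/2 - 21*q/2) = (2*q - 1)/(2*q - 7)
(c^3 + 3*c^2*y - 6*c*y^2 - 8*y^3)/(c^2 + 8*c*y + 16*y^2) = (c^2 - c*y - 2*y^2)/(c + 4*y)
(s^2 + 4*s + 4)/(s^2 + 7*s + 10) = (s + 2)/(s + 5)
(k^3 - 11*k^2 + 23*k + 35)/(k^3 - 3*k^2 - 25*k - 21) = (k - 5)/(k + 3)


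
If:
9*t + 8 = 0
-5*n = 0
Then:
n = 0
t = -8/9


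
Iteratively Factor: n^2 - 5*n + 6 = (n - 3)*(n - 2)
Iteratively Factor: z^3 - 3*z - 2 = (z - 2)*(z^2 + 2*z + 1) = (z - 2)*(z + 1)*(z + 1)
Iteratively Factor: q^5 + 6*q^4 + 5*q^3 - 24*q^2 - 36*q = (q + 3)*(q^4 + 3*q^3 - 4*q^2 - 12*q) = (q - 2)*(q + 3)*(q^3 + 5*q^2 + 6*q) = (q - 2)*(q + 3)^2*(q^2 + 2*q) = (q - 2)*(q + 2)*(q + 3)^2*(q)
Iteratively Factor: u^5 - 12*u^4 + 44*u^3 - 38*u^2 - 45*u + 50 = (u + 1)*(u^4 - 13*u^3 + 57*u^2 - 95*u + 50) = (u - 1)*(u + 1)*(u^3 - 12*u^2 + 45*u - 50) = (u - 5)*(u - 1)*(u + 1)*(u^2 - 7*u + 10) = (u - 5)*(u - 2)*(u - 1)*(u + 1)*(u - 5)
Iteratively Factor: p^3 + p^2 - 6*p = (p)*(p^2 + p - 6) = p*(p - 2)*(p + 3)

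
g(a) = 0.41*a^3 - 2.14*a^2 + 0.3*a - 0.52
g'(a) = 1.23*a^2 - 4.28*a + 0.3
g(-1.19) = -4.60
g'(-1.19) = 7.14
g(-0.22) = -0.69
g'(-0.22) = 1.30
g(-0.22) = -0.69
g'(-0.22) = 1.30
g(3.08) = -7.92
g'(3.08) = -1.21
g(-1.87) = -11.25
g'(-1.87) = 12.60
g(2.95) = -7.73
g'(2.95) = -1.62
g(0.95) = -1.81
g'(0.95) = -2.66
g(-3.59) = -48.15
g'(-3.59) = 31.52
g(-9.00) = -475.45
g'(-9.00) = 138.45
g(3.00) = -7.81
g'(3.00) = -1.47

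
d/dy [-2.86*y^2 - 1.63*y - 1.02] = -5.72*y - 1.63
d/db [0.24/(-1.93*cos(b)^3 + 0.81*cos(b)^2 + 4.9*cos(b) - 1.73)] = (-1.3896*cos(b)^2 + 0.3888*cos(b) + 1.176)*sin(b)/(1.93*cos(b)^3 - 0.81*cos(b)^2 - 4.9*cos(b) + 1.73)^2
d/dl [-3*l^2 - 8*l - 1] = -6*l - 8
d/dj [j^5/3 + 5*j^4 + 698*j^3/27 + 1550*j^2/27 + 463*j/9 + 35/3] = 5*j^4/3 + 20*j^3 + 698*j^2/9 + 3100*j/27 + 463/9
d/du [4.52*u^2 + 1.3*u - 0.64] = 9.04*u + 1.3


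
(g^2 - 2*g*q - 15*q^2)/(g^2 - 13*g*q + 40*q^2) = (-g - 3*q)/(-g + 8*q)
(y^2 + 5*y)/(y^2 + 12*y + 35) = y/(y + 7)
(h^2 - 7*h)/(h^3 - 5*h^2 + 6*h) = (h - 7)/(h^2 - 5*h + 6)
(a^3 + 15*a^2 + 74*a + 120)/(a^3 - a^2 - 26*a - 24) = (a^2 + 11*a + 30)/(a^2 - 5*a - 6)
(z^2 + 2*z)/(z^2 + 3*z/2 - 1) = 2*z/(2*z - 1)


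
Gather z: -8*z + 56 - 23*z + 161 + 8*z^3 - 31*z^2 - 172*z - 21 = 8*z^3 - 31*z^2 - 203*z + 196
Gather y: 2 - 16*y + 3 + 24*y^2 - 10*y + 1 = 24*y^2 - 26*y + 6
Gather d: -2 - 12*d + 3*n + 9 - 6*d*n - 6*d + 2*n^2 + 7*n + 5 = d*(-6*n - 18) + 2*n^2 + 10*n + 12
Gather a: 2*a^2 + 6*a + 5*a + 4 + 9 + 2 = 2*a^2 + 11*a + 15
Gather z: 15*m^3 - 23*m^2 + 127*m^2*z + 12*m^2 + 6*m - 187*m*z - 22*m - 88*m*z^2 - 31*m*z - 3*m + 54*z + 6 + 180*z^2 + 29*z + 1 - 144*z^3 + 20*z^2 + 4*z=15*m^3 - 11*m^2 - 19*m - 144*z^3 + z^2*(200 - 88*m) + z*(127*m^2 - 218*m + 87) + 7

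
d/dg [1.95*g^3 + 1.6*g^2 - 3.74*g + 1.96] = 5.85*g^2 + 3.2*g - 3.74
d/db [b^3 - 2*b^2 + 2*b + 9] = 3*b^2 - 4*b + 2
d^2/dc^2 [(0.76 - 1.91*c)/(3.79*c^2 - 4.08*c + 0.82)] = (-(1.91*c - 0.76)*(7.58*c - 4.08)*(15.16*c - 8.16) + (43.4334*c - 21.3464)*(3.79*c^2 - 4.08*c + 0.82))/(3.79*c^2 - 4.08*c + 0.82)^3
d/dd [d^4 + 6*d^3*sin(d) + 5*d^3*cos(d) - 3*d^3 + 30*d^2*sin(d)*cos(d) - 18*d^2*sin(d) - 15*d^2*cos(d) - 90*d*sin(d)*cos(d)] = -5*d^3*sin(d) + 6*d^3*cos(d) + 4*d^3 + 33*d^2*sin(d) - 3*d^2*cos(d) + 30*d^2*cos(2*d) - 9*d^2 - 36*d*sin(d) + 30*d*sin(2*d) - 30*d*cos(d) - 90*d*cos(2*d) - 45*sin(2*d)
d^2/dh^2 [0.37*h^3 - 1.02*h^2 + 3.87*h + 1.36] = 2.22*h - 2.04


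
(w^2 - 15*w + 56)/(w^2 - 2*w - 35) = (w - 8)/(w + 5)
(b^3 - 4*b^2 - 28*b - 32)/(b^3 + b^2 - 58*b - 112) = (b + 2)/(b + 7)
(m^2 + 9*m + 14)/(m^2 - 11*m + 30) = (m^2 + 9*m + 14)/(m^2 - 11*m + 30)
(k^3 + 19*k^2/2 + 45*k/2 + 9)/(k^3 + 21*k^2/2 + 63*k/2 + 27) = (2*k + 1)/(2*k + 3)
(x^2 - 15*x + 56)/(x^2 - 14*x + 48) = (x - 7)/(x - 6)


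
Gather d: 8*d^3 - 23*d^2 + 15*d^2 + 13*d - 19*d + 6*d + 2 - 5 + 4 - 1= 8*d^3 - 8*d^2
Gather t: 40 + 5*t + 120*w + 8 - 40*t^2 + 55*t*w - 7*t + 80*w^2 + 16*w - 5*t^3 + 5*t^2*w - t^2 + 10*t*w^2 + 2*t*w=-5*t^3 + t^2*(5*w - 41) + t*(10*w^2 + 57*w - 2) + 80*w^2 + 136*w + 48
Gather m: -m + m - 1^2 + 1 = 0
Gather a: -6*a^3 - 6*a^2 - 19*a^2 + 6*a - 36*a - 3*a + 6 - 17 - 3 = -6*a^3 - 25*a^2 - 33*a - 14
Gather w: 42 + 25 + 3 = 70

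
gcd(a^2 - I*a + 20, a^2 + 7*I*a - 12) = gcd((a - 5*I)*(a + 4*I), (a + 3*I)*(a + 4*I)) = a + 4*I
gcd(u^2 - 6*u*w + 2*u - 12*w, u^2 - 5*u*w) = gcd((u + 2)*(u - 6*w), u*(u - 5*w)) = 1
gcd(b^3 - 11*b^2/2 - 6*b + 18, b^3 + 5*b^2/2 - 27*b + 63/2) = b - 3/2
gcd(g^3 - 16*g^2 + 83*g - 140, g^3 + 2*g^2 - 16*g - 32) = g - 4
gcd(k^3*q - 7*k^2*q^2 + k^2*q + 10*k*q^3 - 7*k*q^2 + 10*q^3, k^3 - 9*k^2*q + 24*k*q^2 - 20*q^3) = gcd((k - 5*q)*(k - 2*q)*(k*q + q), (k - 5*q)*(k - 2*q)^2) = k^2 - 7*k*q + 10*q^2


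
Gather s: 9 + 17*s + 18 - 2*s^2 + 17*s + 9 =-2*s^2 + 34*s + 36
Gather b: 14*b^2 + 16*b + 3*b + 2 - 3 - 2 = 14*b^2 + 19*b - 3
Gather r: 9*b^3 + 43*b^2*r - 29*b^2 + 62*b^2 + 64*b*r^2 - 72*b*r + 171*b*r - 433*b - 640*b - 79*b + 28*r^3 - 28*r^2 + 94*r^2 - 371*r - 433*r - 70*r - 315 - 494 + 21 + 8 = 9*b^3 + 33*b^2 - 1152*b + 28*r^3 + r^2*(64*b + 66) + r*(43*b^2 + 99*b - 874) - 780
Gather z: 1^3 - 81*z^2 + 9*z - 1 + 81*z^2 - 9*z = 0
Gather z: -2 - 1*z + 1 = -z - 1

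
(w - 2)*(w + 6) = w^2 + 4*w - 12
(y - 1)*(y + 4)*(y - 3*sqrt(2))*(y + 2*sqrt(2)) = y^4 - sqrt(2)*y^3 + 3*y^3 - 16*y^2 - 3*sqrt(2)*y^2 - 36*y + 4*sqrt(2)*y + 48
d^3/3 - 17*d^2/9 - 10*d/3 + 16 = (d/3 + 1)*(d - 6)*(d - 8/3)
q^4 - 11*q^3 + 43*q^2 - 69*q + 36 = (q - 4)*(q - 3)^2*(q - 1)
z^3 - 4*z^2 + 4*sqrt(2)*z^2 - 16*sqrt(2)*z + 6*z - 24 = (z - 4)*(z + sqrt(2))*(z + 3*sqrt(2))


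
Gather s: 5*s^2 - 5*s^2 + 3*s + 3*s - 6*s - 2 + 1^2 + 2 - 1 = 0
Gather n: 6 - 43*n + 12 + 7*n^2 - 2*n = 7*n^2 - 45*n + 18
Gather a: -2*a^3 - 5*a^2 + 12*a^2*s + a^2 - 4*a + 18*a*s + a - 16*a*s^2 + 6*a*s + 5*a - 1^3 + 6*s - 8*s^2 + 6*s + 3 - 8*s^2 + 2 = -2*a^3 + a^2*(12*s - 4) + a*(-16*s^2 + 24*s + 2) - 16*s^2 + 12*s + 4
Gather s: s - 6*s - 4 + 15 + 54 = 65 - 5*s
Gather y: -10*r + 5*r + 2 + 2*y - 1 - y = -5*r + y + 1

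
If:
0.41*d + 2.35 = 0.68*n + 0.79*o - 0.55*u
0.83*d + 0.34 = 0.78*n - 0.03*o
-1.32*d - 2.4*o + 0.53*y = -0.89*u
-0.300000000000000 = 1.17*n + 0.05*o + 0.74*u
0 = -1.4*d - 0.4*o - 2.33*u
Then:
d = -0.90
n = -0.41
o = 2.89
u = 0.04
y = 10.78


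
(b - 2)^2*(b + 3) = b^3 - b^2 - 8*b + 12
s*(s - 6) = s^2 - 6*s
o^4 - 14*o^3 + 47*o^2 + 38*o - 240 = (o - 8)*(o - 5)*(o - 3)*(o + 2)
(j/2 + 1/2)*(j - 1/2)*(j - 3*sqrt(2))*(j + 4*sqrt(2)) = j^4/2 + j^3/4 + sqrt(2)*j^3/2 - 49*j^2/4 + sqrt(2)*j^2/4 - 6*j - sqrt(2)*j/4 + 6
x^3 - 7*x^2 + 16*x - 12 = (x - 3)*(x - 2)^2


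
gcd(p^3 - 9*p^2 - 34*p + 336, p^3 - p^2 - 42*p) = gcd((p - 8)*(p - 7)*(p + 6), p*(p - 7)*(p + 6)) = p^2 - p - 42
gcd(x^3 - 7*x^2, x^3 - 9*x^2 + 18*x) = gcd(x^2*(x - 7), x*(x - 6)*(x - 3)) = x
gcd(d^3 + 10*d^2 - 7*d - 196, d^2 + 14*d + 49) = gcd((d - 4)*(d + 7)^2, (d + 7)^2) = d^2 + 14*d + 49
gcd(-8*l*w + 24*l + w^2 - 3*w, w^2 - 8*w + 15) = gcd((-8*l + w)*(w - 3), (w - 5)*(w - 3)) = w - 3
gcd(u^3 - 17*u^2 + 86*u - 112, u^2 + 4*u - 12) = u - 2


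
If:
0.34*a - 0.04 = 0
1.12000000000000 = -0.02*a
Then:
No Solution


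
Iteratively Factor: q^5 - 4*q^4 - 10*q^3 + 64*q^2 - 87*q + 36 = (q - 1)*(q^4 - 3*q^3 - 13*q^2 + 51*q - 36) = (q - 3)*(q - 1)*(q^3 - 13*q + 12) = (q - 3)*(q - 1)^2*(q^2 + q - 12) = (q - 3)*(q - 1)^2*(q + 4)*(q - 3)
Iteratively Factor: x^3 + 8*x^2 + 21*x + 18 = (x + 3)*(x^2 + 5*x + 6) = (x + 3)^2*(x + 2)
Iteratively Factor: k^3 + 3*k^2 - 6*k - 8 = (k + 1)*(k^2 + 2*k - 8) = (k + 1)*(k + 4)*(k - 2)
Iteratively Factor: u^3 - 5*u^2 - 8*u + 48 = (u - 4)*(u^2 - u - 12) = (u - 4)*(u + 3)*(u - 4)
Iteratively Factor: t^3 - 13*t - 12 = (t + 1)*(t^2 - t - 12) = (t - 4)*(t + 1)*(t + 3)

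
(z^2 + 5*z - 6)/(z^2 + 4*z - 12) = (z - 1)/(z - 2)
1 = 1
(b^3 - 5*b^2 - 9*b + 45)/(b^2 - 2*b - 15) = b - 3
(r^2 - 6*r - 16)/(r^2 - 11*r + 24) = (r + 2)/(r - 3)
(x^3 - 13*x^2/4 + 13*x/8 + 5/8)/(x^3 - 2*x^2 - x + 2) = (x^2 - 9*x/4 - 5/8)/(x^2 - x - 2)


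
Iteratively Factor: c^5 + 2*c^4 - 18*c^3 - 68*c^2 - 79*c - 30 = (c + 3)*(c^4 - c^3 - 15*c^2 - 23*c - 10) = (c + 2)*(c + 3)*(c^3 - 3*c^2 - 9*c - 5) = (c + 1)*(c + 2)*(c + 3)*(c^2 - 4*c - 5) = (c - 5)*(c + 1)*(c + 2)*(c + 3)*(c + 1)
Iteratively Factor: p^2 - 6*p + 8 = (p - 2)*(p - 4)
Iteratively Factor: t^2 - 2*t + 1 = (t - 1)*(t - 1)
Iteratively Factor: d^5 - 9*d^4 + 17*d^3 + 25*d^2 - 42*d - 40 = (d - 5)*(d^4 - 4*d^3 - 3*d^2 + 10*d + 8) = (d - 5)*(d - 2)*(d^3 - 2*d^2 - 7*d - 4) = (d - 5)*(d - 2)*(d + 1)*(d^2 - 3*d - 4) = (d - 5)*(d - 4)*(d - 2)*(d + 1)*(d + 1)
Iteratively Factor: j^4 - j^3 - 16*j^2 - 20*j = (j + 2)*(j^3 - 3*j^2 - 10*j) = j*(j + 2)*(j^2 - 3*j - 10) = j*(j + 2)^2*(j - 5)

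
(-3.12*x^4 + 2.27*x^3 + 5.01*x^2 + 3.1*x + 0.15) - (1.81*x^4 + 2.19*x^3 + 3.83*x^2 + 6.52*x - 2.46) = -4.93*x^4 + 0.0800000000000001*x^3 + 1.18*x^2 - 3.42*x + 2.61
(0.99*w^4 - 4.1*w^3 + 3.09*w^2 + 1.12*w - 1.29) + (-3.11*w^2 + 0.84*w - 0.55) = 0.99*w^4 - 4.1*w^3 - 0.02*w^2 + 1.96*w - 1.84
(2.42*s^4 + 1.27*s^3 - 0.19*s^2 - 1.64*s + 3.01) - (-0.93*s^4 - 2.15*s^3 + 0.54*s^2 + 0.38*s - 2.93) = 3.35*s^4 + 3.42*s^3 - 0.73*s^2 - 2.02*s + 5.94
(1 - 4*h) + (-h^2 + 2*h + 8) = -h^2 - 2*h + 9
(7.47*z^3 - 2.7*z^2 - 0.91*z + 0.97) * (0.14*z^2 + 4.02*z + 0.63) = 1.0458*z^5 + 29.6514*z^4 - 6.2753*z^3 - 5.2234*z^2 + 3.3261*z + 0.6111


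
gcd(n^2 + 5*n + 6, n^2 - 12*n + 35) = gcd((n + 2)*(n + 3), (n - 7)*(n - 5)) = 1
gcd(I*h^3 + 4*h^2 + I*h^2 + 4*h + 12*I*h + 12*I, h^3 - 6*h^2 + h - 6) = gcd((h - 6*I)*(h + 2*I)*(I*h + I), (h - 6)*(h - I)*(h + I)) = 1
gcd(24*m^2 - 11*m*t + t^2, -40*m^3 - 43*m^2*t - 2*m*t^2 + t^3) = -8*m + t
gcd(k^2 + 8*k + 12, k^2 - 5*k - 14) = k + 2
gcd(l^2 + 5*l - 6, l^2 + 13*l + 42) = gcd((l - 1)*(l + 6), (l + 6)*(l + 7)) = l + 6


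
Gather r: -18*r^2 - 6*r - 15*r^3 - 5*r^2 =-15*r^3 - 23*r^2 - 6*r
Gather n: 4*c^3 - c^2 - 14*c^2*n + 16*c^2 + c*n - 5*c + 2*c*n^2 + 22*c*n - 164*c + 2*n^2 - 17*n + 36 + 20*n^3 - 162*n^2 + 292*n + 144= 4*c^3 + 15*c^2 - 169*c + 20*n^3 + n^2*(2*c - 160) + n*(-14*c^2 + 23*c + 275) + 180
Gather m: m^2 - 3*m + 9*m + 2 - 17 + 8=m^2 + 6*m - 7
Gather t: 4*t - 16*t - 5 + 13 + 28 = 36 - 12*t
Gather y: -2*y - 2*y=-4*y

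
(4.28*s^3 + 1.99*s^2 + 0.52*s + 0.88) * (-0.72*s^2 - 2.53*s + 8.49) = -3.0816*s^5 - 12.2612*s^4 + 30.9281*s^3 + 14.9459*s^2 + 2.1884*s + 7.4712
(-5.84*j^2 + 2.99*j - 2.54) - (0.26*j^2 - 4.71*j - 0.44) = -6.1*j^2 + 7.7*j - 2.1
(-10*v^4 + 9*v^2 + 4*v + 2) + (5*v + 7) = -10*v^4 + 9*v^2 + 9*v + 9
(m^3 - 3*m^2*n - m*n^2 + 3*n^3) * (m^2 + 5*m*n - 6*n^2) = m^5 + 2*m^4*n - 22*m^3*n^2 + 16*m^2*n^3 + 21*m*n^4 - 18*n^5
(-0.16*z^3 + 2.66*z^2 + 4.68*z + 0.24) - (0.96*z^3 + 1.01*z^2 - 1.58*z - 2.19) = -1.12*z^3 + 1.65*z^2 + 6.26*z + 2.43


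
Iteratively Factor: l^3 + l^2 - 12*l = (l + 4)*(l^2 - 3*l) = l*(l + 4)*(l - 3)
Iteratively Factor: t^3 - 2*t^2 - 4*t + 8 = (t + 2)*(t^2 - 4*t + 4) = (t - 2)*(t + 2)*(t - 2)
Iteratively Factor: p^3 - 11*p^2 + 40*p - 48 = (p - 4)*(p^2 - 7*p + 12) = (p - 4)*(p - 3)*(p - 4)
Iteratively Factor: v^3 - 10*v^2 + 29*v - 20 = (v - 5)*(v^2 - 5*v + 4) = (v - 5)*(v - 1)*(v - 4)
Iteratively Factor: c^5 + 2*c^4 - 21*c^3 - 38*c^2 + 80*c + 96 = (c + 4)*(c^4 - 2*c^3 - 13*c^2 + 14*c + 24) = (c + 1)*(c + 4)*(c^3 - 3*c^2 - 10*c + 24) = (c + 1)*(c + 3)*(c + 4)*(c^2 - 6*c + 8) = (c - 2)*(c + 1)*(c + 3)*(c + 4)*(c - 4)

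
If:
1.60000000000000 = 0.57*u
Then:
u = 2.81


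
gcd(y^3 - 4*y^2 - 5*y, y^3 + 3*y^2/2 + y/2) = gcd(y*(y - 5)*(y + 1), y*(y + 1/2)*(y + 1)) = y^2 + y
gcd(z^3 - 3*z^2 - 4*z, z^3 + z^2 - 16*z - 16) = z^2 - 3*z - 4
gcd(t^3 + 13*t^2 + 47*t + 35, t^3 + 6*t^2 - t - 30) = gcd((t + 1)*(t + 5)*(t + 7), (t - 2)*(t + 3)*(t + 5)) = t + 5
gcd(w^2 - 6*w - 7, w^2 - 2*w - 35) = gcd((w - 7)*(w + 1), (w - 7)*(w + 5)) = w - 7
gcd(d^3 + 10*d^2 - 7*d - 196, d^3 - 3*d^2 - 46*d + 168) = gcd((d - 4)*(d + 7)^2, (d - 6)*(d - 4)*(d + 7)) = d^2 + 3*d - 28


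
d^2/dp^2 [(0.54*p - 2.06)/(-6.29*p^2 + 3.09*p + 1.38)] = ((0.54*p - 2.06)*(12.58*p - 3.09)*(25.16*p - 6.18) + (20.3796*p - 29.252)*(-6.29*p^2 + 3.09*p + 1.38))/(-6.29*p^2 + 3.09*p + 1.38)^3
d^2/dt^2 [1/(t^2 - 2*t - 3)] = 2*(t^2 - 2*t - 4*(t - 1)^2 - 3)/(-t^2 + 2*t + 3)^3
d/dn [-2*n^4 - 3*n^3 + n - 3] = -8*n^3 - 9*n^2 + 1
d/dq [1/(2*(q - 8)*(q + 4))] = (2 - q)/(q^4 - 8*q^3 - 48*q^2 + 256*q + 1024)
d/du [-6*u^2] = -12*u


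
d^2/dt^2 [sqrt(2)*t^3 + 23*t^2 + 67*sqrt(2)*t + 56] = 6*sqrt(2)*t + 46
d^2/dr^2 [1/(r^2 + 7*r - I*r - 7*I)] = 2*(-r^2 - 7*r + I*r + (2*r + 7 - I)^2 + 7*I)/(r^2 + 7*r - I*r - 7*I)^3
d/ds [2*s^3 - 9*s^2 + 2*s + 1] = 6*s^2 - 18*s + 2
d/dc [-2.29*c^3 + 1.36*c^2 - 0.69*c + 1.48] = -6.87*c^2 + 2.72*c - 0.69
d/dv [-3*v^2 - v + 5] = -6*v - 1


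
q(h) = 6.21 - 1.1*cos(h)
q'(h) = 1.1*sin(h)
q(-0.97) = 5.59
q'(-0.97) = -0.91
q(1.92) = 6.59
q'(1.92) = 1.03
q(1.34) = 5.96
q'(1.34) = 1.07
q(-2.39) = 7.01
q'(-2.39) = -0.75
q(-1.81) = 6.47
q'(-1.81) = -1.07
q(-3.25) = 7.30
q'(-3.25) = 0.12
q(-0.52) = 5.26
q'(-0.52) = -0.55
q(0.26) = 5.15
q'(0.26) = 0.28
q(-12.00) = 5.28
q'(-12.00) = 0.59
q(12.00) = 5.28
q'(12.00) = -0.59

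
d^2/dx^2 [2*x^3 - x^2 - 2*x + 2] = 12*x - 2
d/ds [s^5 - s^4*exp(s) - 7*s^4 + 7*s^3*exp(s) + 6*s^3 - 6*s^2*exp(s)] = s*(-s^3*exp(s) + 5*s^3 + 3*s^2*exp(s) - 28*s^2 + 15*s*exp(s) + 18*s - 12*exp(s))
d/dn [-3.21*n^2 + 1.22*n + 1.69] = 1.22 - 6.42*n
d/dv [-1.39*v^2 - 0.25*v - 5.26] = -2.78*v - 0.25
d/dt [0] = 0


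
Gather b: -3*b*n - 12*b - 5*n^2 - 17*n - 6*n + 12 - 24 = b*(-3*n - 12) - 5*n^2 - 23*n - 12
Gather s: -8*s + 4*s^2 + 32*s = 4*s^2 + 24*s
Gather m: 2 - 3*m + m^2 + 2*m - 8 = m^2 - m - 6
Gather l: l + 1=l + 1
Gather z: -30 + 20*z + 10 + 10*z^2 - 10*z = 10*z^2 + 10*z - 20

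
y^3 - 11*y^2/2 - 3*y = y*(y - 6)*(y + 1/2)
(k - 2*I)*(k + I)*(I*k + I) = I*k^3 + k^2 + I*k^2 + k + 2*I*k + 2*I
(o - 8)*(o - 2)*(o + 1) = o^3 - 9*o^2 + 6*o + 16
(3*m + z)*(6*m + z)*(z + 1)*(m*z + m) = 18*m^3*z^2 + 36*m^3*z + 18*m^3 + 9*m^2*z^3 + 18*m^2*z^2 + 9*m^2*z + m*z^4 + 2*m*z^3 + m*z^2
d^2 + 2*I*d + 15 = (d - 3*I)*(d + 5*I)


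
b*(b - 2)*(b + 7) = b^3 + 5*b^2 - 14*b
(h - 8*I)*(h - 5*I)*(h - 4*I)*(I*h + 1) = I*h^4 + 18*h^3 - 109*I*h^2 - 252*h + 160*I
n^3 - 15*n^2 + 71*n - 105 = (n - 7)*(n - 5)*(n - 3)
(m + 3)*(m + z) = m^2 + m*z + 3*m + 3*z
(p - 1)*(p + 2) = p^2 + p - 2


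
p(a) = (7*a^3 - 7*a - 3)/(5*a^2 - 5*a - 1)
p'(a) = (5 - 10*a)*(7*a^3 - 7*a - 3)/(5*a^2 - 5*a - 1)^2 + (21*a^2 - 7)/(5*a^2 - 5*a - 1)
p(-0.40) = -0.36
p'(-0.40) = -3.82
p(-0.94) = -0.28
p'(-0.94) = 0.94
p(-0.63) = -0.08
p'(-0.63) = 0.10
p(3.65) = 6.58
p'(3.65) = 1.38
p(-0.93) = -0.27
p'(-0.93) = 0.92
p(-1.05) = -0.38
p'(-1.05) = 1.04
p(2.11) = 4.48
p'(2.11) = 1.34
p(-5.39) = -6.20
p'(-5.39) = 1.39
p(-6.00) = -7.05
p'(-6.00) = 1.39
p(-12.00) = -15.42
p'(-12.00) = 1.40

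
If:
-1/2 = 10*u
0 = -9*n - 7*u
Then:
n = 7/180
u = -1/20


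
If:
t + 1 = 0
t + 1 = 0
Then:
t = -1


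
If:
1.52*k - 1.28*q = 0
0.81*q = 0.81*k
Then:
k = 0.00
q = 0.00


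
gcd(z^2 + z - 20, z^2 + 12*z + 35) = z + 5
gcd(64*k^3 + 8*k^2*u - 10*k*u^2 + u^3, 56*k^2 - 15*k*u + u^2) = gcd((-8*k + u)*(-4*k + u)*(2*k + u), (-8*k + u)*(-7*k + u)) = -8*k + u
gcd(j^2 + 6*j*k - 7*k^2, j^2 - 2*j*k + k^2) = j - k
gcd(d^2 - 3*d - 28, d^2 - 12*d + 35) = d - 7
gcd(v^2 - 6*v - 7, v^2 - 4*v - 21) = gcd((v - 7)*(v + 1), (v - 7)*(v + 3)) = v - 7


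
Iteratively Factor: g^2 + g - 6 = (g + 3)*(g - 2)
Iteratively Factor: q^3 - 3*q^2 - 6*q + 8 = (q - 4)*(q^2 + q - 2) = (q - 4)*(q - 1)*(q + 2)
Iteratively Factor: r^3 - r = (r)*(r^2 - 1) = r*(r + 1)*(r - 1)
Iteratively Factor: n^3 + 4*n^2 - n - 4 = (n + 1)*(n^2 + 3*n - 4) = (n + 1)*(n + 4)*(n - 1)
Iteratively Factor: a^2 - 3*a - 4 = (a - 4)*(a + 1)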